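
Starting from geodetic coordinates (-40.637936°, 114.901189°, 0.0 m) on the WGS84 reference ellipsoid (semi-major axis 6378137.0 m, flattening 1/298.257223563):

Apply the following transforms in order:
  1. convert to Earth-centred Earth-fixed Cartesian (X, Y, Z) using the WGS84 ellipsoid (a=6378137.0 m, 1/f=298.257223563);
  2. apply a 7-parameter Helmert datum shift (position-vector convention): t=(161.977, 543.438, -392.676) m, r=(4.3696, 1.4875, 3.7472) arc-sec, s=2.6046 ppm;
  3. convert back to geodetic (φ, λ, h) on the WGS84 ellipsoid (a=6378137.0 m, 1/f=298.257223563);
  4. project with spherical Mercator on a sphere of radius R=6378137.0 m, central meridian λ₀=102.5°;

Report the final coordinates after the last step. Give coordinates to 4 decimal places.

start: φ=-40.637936°, λ=114.901189°, h=0.000 m
→ ECEF (a=6378137.000, f=1/298.257223563): X=-2040798.5004, Y=4396285.1218, Z=-4131995.1817
→ Helmert 7p (PV): X=-2040751.5045, Y=4396890.4694, Z=-4132290.7695
→ geod (Bowring, a=6378137.000): φ=-40.63685176°, λ=114.89767245°, h=594.1593 m
→ merc (R=6378137.0, λ₀=102.5°): E=1380102.5839, N=-4958924.0463

E=1380102.5839 m, N=-4958924.0463 m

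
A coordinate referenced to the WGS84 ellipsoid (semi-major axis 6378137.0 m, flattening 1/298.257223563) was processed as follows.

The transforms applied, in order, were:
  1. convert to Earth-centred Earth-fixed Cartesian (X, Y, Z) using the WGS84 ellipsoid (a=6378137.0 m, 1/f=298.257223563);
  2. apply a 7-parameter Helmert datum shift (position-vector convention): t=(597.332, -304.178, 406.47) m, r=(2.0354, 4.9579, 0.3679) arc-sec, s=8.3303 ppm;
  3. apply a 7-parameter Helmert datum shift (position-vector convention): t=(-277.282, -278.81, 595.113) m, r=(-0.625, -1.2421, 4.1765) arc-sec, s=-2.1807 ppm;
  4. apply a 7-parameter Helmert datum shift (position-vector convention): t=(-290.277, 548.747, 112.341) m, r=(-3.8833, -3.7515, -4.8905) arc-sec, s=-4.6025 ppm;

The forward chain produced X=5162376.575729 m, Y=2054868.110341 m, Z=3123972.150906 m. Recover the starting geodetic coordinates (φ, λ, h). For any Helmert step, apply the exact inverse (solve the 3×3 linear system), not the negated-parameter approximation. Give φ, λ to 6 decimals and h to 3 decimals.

start: X=5162376.5757, Y=2054868.1103, Z=3123972.1509 m
→ Helmert⁻¹: X=5162698.7201, Y=2054392.4136, Z=3123818.9671
→ Helmert⁻¹: X=5163047.6698, Y=2054561.6980, Z=3123205.7992
→ Helmert⁻¹: X=5162335.9353, Y=2054870.3670, Z=3122877.1232
→ geod (Bowring, a=6378137.000): φ=29.50258900°, λ=21.70505300°, h=756.6520 m

φ=29.502589°, λ=21.705053°, h=756.652 m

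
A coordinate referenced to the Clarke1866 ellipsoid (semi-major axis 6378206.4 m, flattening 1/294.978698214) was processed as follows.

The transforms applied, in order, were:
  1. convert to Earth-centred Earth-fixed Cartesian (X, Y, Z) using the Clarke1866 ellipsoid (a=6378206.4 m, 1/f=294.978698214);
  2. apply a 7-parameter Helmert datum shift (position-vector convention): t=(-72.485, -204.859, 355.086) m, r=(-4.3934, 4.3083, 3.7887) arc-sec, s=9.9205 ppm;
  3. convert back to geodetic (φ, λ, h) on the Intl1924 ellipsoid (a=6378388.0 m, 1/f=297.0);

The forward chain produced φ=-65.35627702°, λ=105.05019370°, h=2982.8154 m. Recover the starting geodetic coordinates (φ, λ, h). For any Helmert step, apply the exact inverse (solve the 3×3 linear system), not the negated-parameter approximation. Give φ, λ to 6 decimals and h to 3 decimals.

φ=-65.356281°, λ=105.043308°, h=3619.413 m

start: φ=-65.356277°, λ=105.050194°, h=2982.815 m
→ ECEF (a=6378388.000, f=1/297.0): X=-692860.7188, Y=2576759.8486, Z=-5777227.3187
→ Helmert⁻¹: X=-692613.3494, Y=2577074.9244, Z=-5777484.6644
→ geod (Bowring, a=6378206.400): φ=-65.35628100°, λ=105.04330800°, h=3619.4130 m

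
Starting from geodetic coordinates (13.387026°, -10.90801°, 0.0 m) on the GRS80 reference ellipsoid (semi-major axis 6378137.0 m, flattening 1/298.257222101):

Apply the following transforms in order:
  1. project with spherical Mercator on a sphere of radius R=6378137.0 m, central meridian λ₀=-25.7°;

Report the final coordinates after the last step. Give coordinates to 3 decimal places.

start: φ=13.387026°, λ=-10.908010°, h=0.000 m
→ merc (R=6378137.0, λ₀=-25.7°): E=1646636.7946, N=1503983.9337

E=1646636.795 m, N=1503983.934 m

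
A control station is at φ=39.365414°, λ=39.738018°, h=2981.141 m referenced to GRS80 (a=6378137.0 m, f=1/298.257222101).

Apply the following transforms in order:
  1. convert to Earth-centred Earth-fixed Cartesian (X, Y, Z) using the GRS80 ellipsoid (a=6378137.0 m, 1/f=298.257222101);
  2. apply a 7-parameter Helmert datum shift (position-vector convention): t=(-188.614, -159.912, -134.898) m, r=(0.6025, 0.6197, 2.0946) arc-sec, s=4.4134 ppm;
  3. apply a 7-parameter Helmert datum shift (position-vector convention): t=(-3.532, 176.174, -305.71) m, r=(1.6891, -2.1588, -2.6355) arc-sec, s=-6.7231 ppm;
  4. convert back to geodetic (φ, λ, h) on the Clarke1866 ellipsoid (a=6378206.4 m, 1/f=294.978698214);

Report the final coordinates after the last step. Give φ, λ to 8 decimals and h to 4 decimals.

φ=39.36596792°, λ=39.73926138°, h=2607.1548 m

start: φ=39.365414°, λ=39.738018°, h=2981.141 m
→ ECEF (a=6378137.000, f=1/298.257222101): X=3798740.3485, Y=3158035.3155, Z=4025653.3958
→ Helmert 7p (PV): X=3798548.5249, Y=3157916.1582, Z=4025534.0763
→ Helmert 7p (PV): X=3798517.6725, Y=3157989.6016, Z=4025266.9182
→ geod (Bowring, a=6378206.400): φ=39.36596792°, λ=39.73926138°, h=2607.1548 m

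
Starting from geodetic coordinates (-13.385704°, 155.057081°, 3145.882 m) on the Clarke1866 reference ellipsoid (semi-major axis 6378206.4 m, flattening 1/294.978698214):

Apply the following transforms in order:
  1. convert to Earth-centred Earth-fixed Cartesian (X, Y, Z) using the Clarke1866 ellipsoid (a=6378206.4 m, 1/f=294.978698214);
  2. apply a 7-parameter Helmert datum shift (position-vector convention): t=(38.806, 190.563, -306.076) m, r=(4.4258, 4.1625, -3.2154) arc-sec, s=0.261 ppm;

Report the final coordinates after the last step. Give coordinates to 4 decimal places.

X=-5629936.8536 m, Y=2618790.4810 m, Z=-1467724.3155 m

start: φ=-13.385704°, λ=155.057081°, h=3145.882 m
→ ECEF (a=6378206.400, f=1/294.978698214): X=-5629985.3924, Y=2618479.9806, Z=-1467587.6561
→ Helmert 7p (PV): X=-5629936.8536, Y=2618790.4810, Z=-1467724.3155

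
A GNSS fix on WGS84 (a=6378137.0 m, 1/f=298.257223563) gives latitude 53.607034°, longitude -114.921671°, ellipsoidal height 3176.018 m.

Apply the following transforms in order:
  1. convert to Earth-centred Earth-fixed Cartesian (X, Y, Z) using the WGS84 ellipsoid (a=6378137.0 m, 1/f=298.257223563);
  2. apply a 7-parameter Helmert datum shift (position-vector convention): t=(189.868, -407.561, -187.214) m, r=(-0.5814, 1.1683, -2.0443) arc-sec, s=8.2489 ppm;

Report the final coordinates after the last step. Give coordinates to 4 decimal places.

start: φ=53.607034°, λ=-114.921671°, h=3176.018 m
→ ECEF (a=6378137.000, f=1/298.257223563): X=-1598878.0419, Y=-3441079.2530, Z=5113470.9398
→ Helmert 7p (PV): X=-1598706.5045, Y=-3441484.9390, Z=5113344.6620

X=-1598706.5045 m, Y=-3441484.9390 m, Z=5113344.6620 m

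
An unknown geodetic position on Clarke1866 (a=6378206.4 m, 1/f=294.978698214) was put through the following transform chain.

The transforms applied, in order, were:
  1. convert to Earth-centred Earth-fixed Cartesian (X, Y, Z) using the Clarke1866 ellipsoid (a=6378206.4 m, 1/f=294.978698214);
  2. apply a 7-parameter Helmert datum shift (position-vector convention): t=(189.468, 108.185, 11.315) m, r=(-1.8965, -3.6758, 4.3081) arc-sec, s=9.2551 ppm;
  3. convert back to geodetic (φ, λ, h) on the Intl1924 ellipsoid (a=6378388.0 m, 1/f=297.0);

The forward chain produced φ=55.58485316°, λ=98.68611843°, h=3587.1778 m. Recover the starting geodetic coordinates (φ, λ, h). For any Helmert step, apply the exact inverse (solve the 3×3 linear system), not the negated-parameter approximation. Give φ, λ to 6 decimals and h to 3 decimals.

start: φ=55.584853°, λ=98.686118°, h=3587.178 m
→ ECEF (a=6378388.000, f=1/297.0): X=-545983.2453, Y=3573807.1793, Z=5241523.7297
→ Helmert⁻¹: X=-545999.6110, Y=3573629.1306, Z=5241506.4923
→ geod (Bowring, a=6378206.400): φ=55.58727900°, λ=98.68680100°, h=3756.1100 m

φ=55.587279°, λ=98.686801°, h=3756.110 m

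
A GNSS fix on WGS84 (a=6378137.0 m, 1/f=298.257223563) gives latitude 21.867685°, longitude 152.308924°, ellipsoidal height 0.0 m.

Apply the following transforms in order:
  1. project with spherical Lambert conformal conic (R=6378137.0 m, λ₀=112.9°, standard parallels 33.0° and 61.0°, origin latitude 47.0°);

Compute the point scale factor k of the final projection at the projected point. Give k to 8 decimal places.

1.06278802

start: φ=21.867685°, λ=152.308924°, h=0.000 m
→ into lcc (λ₀=112.9°): φ=21.86768500°, λ−λ₀=39.40892400°
scale k = 1.06278802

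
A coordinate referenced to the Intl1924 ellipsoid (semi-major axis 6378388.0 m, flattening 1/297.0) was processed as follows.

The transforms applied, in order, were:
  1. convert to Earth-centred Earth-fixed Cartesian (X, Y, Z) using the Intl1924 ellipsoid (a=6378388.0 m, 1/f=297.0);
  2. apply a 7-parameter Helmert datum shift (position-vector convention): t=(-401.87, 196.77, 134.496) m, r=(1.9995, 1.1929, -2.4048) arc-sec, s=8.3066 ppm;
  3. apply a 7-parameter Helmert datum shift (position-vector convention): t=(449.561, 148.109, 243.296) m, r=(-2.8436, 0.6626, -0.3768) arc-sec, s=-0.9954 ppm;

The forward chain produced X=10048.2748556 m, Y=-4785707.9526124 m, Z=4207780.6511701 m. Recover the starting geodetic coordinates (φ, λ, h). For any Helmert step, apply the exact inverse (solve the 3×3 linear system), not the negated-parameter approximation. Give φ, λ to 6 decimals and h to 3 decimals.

φ=41.509923°, λ=-89.879960°, h=3444.857 m

start: X=10048.2749, Y=-4785707.9526, Z=4207780.6512 m
→ Helmert⁻¹: X=9593.9502, Y=-4785918.8129, Z=4207475.5947
→ Helmert⁻¹: X=10027.2041, Y=-4786034.9245, Z=4207352.6034
→ geod (Bowring, a=6378388.000): φ=41.50992300°, λ=-89.87996000°, h=3444.8570 m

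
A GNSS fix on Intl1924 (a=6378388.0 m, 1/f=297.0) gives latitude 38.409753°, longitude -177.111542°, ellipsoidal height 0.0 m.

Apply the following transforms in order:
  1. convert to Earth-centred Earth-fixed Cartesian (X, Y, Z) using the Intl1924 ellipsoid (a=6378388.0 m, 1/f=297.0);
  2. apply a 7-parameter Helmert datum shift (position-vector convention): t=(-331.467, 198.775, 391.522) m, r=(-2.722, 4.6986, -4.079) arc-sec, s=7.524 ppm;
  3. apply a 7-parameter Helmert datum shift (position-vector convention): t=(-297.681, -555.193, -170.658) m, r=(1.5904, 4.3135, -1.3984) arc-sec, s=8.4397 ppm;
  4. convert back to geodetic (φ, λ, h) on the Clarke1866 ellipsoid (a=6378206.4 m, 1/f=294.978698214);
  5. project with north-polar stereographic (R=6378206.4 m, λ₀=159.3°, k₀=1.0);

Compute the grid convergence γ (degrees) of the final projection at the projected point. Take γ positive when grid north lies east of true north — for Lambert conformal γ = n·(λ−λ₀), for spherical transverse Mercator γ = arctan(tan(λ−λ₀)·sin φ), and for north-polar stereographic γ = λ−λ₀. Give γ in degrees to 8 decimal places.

start: φ=38.409753°, λ=-177.111542°, h=0.000 m
→ ECEF (a=6378388.000, f=1/297.0): X=-4998165.6619, Y=-252186.7161, Z=3941248.8342
→ Helmert 7p (PV): X=-4998449.9421, Y=-251838.9848, Z=3941787.1946
→ Helmert 7p (PV): X=-4998709.0828, Y=-252392.8086, Z=3941752.3929
→ geod (Bowring, a=6378206.400): φ=38.41149607°, λ=-177.10949923°, h=984.3193 m
→ into stereo (λ₀=159.3°): φ=38.41149607°, λ−λ₀=23.59050077°
convergence γ = 23.59050077°

23.59050077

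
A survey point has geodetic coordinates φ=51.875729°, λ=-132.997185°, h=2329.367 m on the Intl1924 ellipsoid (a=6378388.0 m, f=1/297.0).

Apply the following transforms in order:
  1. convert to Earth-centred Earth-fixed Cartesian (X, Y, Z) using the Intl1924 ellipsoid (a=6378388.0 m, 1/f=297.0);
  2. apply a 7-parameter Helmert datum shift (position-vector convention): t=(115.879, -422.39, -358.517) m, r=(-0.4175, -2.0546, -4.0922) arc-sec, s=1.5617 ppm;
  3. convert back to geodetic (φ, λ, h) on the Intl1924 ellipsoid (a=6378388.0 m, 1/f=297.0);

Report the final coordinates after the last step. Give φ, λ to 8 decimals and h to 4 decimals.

start: φ=51.875729°, λ=-132.997185°, h=2329.367 m
→ ECEF (a=6378388.000, f=1/297.0): X=-2692029.7841, Y=-2887132.8822, Z=4996209.3346
→ Helmert 7p (PV): X=-2692025.1560, Y=-2887496.2595, Z=4995837.6488
→ geod (Bowring, a=6378388.000): φ=51.87181134°, λ=-132.99353927°, h=2199.1207 m

φ=51.87181134°, λ=-132.99353927°, h=2199.1207 m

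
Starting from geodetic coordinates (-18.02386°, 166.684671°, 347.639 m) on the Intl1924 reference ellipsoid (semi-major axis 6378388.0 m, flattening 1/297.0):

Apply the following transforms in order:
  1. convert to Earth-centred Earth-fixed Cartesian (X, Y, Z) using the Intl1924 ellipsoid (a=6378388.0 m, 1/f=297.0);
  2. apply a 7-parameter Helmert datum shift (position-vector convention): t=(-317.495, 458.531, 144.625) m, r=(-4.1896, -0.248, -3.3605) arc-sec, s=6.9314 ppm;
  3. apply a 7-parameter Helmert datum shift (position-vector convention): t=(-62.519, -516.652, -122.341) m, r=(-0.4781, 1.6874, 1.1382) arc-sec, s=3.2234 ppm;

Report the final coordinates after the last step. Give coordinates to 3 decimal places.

X=-5904992.720 m, Y=1397420.849 m, Z=-1961015.476 m

start: φ=-18.023860°, λ=166.684671°, h=347.639 m
→ ECEF (a=6378388.000, f=1/297.0): X=-5904554.1151, Y=1397445.5405, Z=-1961027.4283
→ Helmert 7p (PV): X=-5904887.4115, Y=1397970.1242, Z=-1960931.8801
→ Helmert 7p (PV): X=-5904992.7205, Y=1397420.8490, Z=-1961015.4758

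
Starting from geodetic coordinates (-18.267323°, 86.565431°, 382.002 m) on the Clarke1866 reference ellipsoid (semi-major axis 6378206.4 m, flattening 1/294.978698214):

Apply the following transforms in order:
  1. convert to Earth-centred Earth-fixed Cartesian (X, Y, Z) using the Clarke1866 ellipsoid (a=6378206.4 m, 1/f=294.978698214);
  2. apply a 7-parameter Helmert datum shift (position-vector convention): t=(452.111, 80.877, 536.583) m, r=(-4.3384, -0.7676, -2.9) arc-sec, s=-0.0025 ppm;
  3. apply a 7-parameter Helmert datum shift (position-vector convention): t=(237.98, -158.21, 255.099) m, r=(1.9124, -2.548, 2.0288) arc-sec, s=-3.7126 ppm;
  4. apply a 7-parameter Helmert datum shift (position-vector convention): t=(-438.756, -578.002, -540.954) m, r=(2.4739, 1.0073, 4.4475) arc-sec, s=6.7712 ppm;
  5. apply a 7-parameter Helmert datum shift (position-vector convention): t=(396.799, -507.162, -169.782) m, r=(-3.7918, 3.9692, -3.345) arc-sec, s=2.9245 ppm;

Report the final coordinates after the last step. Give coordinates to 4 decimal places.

start: φ=-18.267323°, λ=86.565431°, h=382.002 m
→ ECEF (a=6378206.400, f=1/294.978698214): X=362995.4931, Y=6048267.5284, Z=-1986502.7915
→ Helmert 7p (PV): X=363540.0321, Y=6048301.5043, Z=-1986092.0668
→ Helmert 7p (PV): X=363741.7063, Y=6048142.8293, Z=-1985769.0264
→ Helmert 7p (PV): X=363165.3042, Y=6047637.4406, Z=-1986252.6620
→ Helmert 7p (PV): X=363623.0182, Y=6047105.5618, Z=-1986546.4164

X=363623.0182 m, Y=6047105.5618 m, Z=-1986546.4164 m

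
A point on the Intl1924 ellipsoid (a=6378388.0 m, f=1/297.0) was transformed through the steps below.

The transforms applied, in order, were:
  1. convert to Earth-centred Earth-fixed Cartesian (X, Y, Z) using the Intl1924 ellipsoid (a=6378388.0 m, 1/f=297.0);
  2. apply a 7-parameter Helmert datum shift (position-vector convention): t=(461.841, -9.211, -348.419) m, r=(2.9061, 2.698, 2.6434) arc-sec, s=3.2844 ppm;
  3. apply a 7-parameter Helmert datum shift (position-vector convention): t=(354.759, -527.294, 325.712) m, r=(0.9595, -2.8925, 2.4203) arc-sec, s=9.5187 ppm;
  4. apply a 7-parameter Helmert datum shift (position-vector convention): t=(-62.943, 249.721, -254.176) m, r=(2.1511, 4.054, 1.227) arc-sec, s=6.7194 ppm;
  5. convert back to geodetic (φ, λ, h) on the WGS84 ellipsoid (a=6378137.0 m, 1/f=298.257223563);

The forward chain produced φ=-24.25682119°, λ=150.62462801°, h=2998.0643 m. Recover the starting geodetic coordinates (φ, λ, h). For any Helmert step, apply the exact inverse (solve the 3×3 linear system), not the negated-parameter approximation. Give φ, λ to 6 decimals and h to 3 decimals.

start: φ=-24.256821°, λ=150.624628°, h=2998.064 m
→ ECEF (a=6378137.000, f=1/298.257223563): X=-5072609.2466, Y=2855396.4223, Z=-2605475.3807
→ Helmert⁻¹: X=-5072444.0290, Y=2855130.5202, Z=-2605333.1706
→ Helmert⁻¹: X=-5072753.5323, Y=2855678.0351, Z=-2605576.2279
→ Helmert⁻¹: X=-5073128.0350, Y=2855706.1751, Z=-2605325.8448
→ geod (Bowring, a=6378388.000): φ=-24.25396800°, λ=150.62447600°, h=3251.7170 m

φ=-24.253968°, λ=150.624476°, h=3251.717 m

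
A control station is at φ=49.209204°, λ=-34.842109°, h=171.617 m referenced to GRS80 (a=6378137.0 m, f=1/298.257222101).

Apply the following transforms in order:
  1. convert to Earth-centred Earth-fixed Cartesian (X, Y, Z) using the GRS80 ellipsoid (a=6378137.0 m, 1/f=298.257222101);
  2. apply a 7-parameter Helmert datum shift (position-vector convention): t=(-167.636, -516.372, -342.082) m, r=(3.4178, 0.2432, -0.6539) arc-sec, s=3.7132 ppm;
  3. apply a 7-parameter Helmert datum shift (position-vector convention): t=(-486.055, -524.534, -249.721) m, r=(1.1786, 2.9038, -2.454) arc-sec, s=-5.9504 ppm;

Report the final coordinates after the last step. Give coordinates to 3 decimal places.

X=3425889.206 m, Y=-2386419.642 m, Z=4805212.437 m

start: φ=49.209204°, λ=-34.842109°, h=171.617 m
→ ECEF (a=6378137.000, f=1/298.257222101): X=3426513.1894, Y=-2385225.3563, Z=4805920.4217
→ Helmert 7p (PV): X=3426356.3816, Y=-2385841.0821, Z=4805552.6217
→ Helmert 7p (PV): X=3425889.2057, Y=-2386419.6425, Z=4805212.4371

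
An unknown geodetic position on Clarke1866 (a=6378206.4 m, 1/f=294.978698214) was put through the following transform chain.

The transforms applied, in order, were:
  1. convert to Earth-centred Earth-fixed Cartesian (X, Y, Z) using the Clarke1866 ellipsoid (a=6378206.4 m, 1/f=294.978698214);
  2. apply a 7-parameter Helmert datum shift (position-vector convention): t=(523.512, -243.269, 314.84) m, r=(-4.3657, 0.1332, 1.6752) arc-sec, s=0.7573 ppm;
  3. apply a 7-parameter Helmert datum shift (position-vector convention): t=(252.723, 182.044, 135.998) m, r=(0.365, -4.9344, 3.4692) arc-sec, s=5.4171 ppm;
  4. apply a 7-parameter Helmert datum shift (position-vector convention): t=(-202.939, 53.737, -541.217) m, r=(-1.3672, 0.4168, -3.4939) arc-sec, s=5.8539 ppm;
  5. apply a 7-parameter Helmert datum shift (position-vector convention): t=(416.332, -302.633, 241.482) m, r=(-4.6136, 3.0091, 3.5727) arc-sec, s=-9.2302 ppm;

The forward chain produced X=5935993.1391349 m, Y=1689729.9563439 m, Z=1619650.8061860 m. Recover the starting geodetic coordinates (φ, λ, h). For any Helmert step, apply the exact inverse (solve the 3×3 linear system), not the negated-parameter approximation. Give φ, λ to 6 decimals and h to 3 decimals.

start: X=5935993.1391, Y=1689729.9563, Z=1619650.8062 m
→ Helmert⁻¹: X=5935637.2382, Y=1689909.1530, Z=1619548.6628
→ Helmert⁻¹: X=5935773.5302, Y=1689935.3307, Z=1620103.5920
→ Helmert⁻¹: X=5935555.8227, Y=1689647.1685, Z=1619813.8344
→ Helmert⁻¹: X=5935040.4942, Y=1689806.6774, Z=1619537.3662
→ geod (Bowring, a=6378206.400): φ=14.80124600°, λ=15.89255200°, h=3088.0890 m

φ=14.801246°, λ=15.892552°, h=3088.089 m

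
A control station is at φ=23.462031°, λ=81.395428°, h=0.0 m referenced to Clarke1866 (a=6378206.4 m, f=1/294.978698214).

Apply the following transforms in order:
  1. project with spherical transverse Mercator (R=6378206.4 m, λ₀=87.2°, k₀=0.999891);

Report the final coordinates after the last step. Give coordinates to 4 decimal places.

start: φ=23.462031°, λ=81.395428°, h=0.000 m
→ tm (R=6378206.4, λ₀=87.2°): E=-593374.8433, N=2623519.5776

E=-593374.8433 m, N=2623519.5776 m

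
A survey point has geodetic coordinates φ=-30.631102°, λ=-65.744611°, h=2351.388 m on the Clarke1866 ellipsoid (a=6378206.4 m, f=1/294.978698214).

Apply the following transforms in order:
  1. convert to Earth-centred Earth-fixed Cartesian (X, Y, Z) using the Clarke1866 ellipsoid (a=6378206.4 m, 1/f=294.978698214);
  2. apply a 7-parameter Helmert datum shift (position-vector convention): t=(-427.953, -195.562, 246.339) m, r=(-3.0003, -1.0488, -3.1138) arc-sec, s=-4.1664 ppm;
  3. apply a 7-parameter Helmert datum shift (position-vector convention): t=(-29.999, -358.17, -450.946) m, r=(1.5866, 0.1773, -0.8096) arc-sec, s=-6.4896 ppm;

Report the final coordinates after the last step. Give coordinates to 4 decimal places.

X=2256839.9116 m, Y=-5010557.1171 m, Z=-3231918.3246 m

start: φ=-30.631102°, λ=-65.744611°, h=2351.388 m
→ ECEF (a=6378206.400, f=1/294.978698214): X=2257403.5568, Y=-5009991.6842, Z=-3231792.0271
→ Helmert 7p (PV): X=2256907.0001, Y=-5010247.4595, Z=-3231447.8706
→ Helmert 7p (PV): X=2256839.9116, Y=-5010557.1171, Z=-3231918.3246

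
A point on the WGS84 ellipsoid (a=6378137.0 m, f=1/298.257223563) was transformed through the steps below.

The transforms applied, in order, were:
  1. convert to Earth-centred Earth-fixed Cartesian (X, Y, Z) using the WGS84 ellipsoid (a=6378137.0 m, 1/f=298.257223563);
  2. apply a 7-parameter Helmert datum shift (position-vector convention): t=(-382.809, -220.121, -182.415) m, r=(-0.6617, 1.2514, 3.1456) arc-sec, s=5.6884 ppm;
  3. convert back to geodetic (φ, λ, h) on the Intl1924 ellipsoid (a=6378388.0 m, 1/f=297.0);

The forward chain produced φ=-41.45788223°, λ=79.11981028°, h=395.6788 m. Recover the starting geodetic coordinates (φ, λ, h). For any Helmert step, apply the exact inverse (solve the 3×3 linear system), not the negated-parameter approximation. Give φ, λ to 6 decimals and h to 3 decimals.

φ=-41.453871°, λ=79.114666°, h=665.787 m

start: φ=-41.457882°, λ=79.119810°, h=395.679 m
→ ECEF (a=6378388.000, f=1/297.0): X=903686.1266, Y=4701529.4666, Z=-4201001.4604
→ Helmert⁻¹: X=904160.9815, Y=4701722.5297, Z=-4200774.5809
→ geod (Bowring, a=6378137.000): φ=-41.45387100°, λ=79.11466600°, h=665.7870 m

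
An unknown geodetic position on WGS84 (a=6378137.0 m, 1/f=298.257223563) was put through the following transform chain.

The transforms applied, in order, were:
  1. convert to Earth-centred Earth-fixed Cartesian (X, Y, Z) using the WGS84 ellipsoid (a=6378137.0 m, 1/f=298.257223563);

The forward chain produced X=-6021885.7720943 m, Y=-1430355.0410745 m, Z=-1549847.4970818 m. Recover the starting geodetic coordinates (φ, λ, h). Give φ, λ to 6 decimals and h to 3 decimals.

φ=-14.148837°, λ=-166.638366°, h=3651.949 m

start: X=-6021885.7721, Y=-1430355.0411, Z=-1549847.4971 m
→ geod (Bowring, a=6378137.000): φ=-14.14883700°, λ=-166.63836600°, h=3651.9490 m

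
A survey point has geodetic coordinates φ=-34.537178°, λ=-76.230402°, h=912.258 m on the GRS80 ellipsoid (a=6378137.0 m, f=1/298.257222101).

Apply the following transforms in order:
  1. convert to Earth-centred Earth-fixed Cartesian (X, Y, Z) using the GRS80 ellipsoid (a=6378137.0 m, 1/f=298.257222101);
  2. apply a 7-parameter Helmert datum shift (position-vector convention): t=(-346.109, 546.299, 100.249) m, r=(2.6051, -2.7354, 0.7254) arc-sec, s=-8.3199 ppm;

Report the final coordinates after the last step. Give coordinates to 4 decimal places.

start: φ=-34.537178°, λ=-76.230402°, h=912.258 m
→ ECEF (a=6378137.000, f=1/298.257222101): X=1252084.2858, Y=-5109275.9115, Z=-3596207.2582
→ Helmert 7p (PV): X=1251793.4190, Y=-5108637.2812, Z=-3596125.0137

X=1251793.4190 m, Y=-5108637.2812 m, Z=-3596125.0137 m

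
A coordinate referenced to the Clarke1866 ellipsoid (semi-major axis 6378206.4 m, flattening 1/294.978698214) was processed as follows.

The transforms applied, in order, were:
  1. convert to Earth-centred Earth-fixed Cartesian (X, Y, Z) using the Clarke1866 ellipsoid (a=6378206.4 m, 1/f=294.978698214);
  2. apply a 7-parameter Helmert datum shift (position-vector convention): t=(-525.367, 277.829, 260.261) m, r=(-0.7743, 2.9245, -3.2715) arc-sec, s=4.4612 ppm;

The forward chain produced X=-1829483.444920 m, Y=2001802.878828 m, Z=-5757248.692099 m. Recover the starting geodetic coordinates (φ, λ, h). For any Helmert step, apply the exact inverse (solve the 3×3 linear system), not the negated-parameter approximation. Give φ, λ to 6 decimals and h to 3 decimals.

φ=-64.933435°, λ=132.419841°, h=3448.366 m

start: X=-1829483.4449, Y=2001802.8788, Z=-5757248.6921 m
→ Helmert⁻¹: X=-1828900.0319, Y=2001508.7262, Z=-5757501.6852
→ geod (Bowring, a=6378206.400): φ=-64.93343500°, λ=132.41984100°, h=3448.3660 m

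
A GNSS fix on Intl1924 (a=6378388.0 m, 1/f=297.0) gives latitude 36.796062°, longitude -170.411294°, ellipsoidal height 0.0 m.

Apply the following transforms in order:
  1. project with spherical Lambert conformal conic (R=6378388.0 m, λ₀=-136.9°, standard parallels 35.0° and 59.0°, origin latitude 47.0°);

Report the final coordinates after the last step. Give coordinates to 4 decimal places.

E=-2878924.0119 m, N=-487266.9731 m

start: φ=36.796062°, λ=-170.411294°, h=0.000 m
→ lcc (R=6378388.0, λ₀=-136.9°): E=-2878924.0119, N=-487266.9731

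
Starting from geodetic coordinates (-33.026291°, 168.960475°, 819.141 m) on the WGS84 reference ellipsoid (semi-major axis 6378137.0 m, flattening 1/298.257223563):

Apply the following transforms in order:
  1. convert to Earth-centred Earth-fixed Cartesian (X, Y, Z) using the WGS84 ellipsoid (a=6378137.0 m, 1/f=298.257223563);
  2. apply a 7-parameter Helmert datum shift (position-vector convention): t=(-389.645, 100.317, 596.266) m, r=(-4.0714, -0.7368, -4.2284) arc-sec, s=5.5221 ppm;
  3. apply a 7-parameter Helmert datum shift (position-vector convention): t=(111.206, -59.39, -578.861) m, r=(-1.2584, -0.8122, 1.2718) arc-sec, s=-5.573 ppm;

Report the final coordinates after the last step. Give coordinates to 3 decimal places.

X=-5254744.329 m, Y=1025161.767 m, Z=-3456898.493 m

start: φ=-33.026291°, λ=168.960475°, h=819.141 m
→ ECEF (a=6378137.000, f=1/298.257223563): X=-5254506.8107, Y=1025134.8971, Z=-3456850.1197
→ Helmert 7p (PV): X=-5254892.1081, Y=1025280.3581, Z=-3456311.9475
→ Helmert 7p (PV): X=-5254744.3285, Y=1025161.7670, Z=-3456898.4934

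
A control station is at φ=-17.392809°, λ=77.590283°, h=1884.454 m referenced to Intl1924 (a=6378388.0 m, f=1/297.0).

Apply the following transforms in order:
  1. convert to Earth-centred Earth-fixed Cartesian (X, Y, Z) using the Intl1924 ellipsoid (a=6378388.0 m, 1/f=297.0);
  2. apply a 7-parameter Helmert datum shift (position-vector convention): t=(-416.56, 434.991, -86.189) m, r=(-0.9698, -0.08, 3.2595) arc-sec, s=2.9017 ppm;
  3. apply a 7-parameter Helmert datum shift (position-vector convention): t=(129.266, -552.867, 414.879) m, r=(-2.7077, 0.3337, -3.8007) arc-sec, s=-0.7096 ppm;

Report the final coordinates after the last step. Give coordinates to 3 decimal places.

start: φ=-17.392809°, λ=77.590283°, h=1884.454 m
→ ECEF (a=6378388.000, f=1/297.0): X=1308828.8756, Y=5948085.0531, Z=-1894948.9780
→ Helmert 7p (PV): X=1308322.8535, Y=5948549.0769, Z=-1895068.1243
→ Helmert 7p (PV): X=1308557.7350, Y=5947943.0041, Z=-1894732.1055

X=1308557.735 m, Y=5947943.004 m, Z=-1894732.105 m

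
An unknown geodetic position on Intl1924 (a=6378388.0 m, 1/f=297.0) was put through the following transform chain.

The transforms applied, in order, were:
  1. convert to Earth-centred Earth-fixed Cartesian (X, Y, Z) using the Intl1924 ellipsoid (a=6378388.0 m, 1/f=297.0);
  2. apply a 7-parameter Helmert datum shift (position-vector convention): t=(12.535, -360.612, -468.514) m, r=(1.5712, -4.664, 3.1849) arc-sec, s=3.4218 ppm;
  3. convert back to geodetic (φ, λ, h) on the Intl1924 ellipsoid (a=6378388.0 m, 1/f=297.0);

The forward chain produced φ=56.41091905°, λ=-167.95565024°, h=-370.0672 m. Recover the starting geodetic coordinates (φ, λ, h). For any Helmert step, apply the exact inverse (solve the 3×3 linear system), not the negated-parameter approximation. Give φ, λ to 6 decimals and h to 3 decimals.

start: φ=56.410919°, λ=-167.955650°, h=-370.067 m
→ ECEF (a=6378388.000, f=1/297.0): X=-3458931.0522, Y=-738017.3009, Z=5289692.7126
→ Helmert⁻¹: X=-3458823.5189, Y=-737560.4599, Z=5290226.9529
→ geod (Bowring, a=6378388.000): φ=56.41507300°, λ=-167.96252500°, h=-35.9200 m

φ=56.415073°, λ=-167.962525°, h=-35.920 m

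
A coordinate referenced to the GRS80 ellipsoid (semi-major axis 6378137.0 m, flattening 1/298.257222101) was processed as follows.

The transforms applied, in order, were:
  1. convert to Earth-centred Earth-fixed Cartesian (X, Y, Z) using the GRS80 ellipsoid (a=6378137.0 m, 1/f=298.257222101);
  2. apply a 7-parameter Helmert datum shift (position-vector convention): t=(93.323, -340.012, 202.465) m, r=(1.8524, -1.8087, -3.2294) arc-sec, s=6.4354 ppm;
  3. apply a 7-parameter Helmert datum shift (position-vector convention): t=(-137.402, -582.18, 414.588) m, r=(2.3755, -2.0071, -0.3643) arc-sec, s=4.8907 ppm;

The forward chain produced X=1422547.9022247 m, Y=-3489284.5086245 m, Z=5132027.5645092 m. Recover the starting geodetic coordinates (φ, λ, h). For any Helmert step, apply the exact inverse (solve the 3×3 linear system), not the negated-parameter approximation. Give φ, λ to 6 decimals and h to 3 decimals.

start: X=1422547.9022, Y=-3489284.5086, Z=5132027.5645 m
→ Helmert⁻¹: X=1422734.4420, Y=-3488623.6542, Z=5131614.2129
→ Helmert⁻¹: X=1422731.5733, Y=-3488192.8353, Z=5131397.5761
→ geod (Bowring, a=6378137.000): φ=53.89935200°, λ=-67.81089300°, h=1542.5870 m

φ=53.899352°, λ=-67.810893°, h=1542.587 m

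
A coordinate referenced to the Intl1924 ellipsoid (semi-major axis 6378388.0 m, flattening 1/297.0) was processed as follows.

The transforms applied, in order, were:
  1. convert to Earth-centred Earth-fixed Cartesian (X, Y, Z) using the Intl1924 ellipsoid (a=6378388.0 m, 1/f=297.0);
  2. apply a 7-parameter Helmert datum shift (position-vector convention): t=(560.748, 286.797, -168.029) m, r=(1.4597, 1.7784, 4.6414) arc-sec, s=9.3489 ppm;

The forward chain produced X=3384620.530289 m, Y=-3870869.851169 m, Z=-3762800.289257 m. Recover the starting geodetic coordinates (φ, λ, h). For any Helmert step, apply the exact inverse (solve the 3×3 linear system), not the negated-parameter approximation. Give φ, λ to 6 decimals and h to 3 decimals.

φ=-36.379602°, λ=-48.842142°, h=496.261 m

start: X=3384620.5303, Y=-3870869.8512, Z=-3762800.2893 m
→ Helmert⁻¹: X=3383973.4749, Y=-3871223.2309, Z=-3762540.5118
→ geod (Bowring, a=6378388.000): φ=-36.37960200°, λ=-48.84214200°, h=496.2610 m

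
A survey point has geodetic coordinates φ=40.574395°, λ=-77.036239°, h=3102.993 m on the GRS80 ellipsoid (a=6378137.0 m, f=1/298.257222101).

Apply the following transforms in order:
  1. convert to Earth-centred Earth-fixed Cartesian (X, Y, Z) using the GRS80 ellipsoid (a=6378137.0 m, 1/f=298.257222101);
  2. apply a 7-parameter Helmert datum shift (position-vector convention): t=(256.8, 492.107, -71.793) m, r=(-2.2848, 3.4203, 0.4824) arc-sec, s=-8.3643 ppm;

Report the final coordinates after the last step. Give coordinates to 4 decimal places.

X=1089208.2246 m, Y=-4729529.2530 m, Z=4128584.5707 m

start: φ=40.574395°, λ=-77.036239°, h=3102.993 m
→ ECEF (a=6378137.000, f=1/298.257222101): X=1088881.0087, Y=-4730109.2035, Z=4128656.5577
→ Helmert 7p (PV): X=1089208.2246, Y=-4729529.2530, Z=4128584.5707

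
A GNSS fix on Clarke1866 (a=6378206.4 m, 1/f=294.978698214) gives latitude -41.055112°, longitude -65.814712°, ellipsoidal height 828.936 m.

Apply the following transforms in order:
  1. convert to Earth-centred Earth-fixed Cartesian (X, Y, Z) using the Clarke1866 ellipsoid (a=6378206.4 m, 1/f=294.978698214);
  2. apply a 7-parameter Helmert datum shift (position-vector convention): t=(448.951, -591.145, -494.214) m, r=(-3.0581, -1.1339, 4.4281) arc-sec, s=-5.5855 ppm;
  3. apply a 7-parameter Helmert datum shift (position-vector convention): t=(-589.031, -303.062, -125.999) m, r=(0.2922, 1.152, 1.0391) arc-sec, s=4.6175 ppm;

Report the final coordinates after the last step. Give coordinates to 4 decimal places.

start: φ=-41.055112°, λ=-65.814712°, h=828.936 m
→ ECEF (a=6378206.400, f=1/294.978698214): X=1973605.5160, Y=-4394488.9720, Z=-4167385.5313
→ Helmert 7p (PV): X=1974160.6932, Y=-4395074.9881, Z=-4167780.4662
→ Helmert 7p (PV): X=1973579.6417, Y=-4395382.4948, Z=-4167942.9620

X=1973579.6417 m, Y=-4395382.4948 m, Z=-4167942.9620 m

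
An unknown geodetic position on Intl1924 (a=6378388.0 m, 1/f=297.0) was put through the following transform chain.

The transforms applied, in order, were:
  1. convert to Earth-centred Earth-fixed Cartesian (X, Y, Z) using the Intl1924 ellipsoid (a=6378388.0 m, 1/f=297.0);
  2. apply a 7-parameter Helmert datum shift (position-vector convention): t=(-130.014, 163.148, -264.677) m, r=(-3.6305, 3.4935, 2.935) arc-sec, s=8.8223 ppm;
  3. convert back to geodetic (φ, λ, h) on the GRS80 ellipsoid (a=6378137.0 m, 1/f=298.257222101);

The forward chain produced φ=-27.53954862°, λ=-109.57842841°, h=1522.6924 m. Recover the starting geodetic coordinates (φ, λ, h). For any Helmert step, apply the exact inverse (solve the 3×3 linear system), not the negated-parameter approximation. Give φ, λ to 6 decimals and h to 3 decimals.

start: φ=-27.539549°, λ=-109.578428°, h=1522.692 m
→ ECEF (a=6378137.000, f=1/298.257222101): X=-1896930.9771, Y=-5333554.5461, Z=-2932060.9053
→ Helmert⁻¹: X=-1896810.4649, Y=-5333592.0439, Z=-2931896.3670
→ geod (Bowring, a=6378388.000): φ=-27.53892800°, λ=-109.57715200°, h=1210.6180 m

φ=-27.538928°, λ=-109.577152°, h=1210.618 m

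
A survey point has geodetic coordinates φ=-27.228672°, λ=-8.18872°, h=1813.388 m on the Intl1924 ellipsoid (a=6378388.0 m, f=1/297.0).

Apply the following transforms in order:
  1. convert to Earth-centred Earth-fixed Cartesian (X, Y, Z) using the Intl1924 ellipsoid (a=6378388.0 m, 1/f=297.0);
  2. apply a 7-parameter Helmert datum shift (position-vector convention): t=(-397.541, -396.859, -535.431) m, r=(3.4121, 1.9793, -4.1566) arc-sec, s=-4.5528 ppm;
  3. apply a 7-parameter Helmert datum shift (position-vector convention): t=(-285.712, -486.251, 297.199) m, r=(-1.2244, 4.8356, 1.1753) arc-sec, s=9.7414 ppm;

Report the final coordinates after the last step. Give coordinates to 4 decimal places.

X=5618546.0032 m, Y=-809563.1346 m, Z=-2902086.3078 m

start: φ=-27.228672°, λ=-8.188720°, h=1813.388 m
→ ECEF (a=6378388.000, f=1/297.0): X=5619307.6726, Y=-808625.3743, Z=-2901638.7914
→ Helmert 7p (PV): X=5618840.4091, Y=-809083.7906, Z=-2902228.3105
→ Helmert 7p (PV): X=5618546.0032, Y=-809563.1346, Z=-2902086.3078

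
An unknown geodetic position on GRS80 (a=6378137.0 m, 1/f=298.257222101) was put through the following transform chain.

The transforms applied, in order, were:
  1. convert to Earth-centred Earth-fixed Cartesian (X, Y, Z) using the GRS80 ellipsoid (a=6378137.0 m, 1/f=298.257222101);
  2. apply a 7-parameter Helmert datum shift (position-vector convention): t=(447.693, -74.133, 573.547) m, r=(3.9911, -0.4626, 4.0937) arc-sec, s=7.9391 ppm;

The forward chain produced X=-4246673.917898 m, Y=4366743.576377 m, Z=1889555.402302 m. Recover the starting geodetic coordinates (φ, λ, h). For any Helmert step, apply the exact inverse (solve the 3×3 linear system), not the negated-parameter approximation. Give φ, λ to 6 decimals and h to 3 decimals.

start: X=-4246673.9179, Y=4366743.5764, Z=1889555.4023 m
→ Helmert⁻¹: X=-4246996.9874, Y=4366903.8793, Z=1888891.8866
→ geod (Bowring, a=6378137.000): φ=17.33700200°, λ=134.20248500°, h=1423.0160 m

φ=17.337002°, λ=134.202485°, h=1423.016 m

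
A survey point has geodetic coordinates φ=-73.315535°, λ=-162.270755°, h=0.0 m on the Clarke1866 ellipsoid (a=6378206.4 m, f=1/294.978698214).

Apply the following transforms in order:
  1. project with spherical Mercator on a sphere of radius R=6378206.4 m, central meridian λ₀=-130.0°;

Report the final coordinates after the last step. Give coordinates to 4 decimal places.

E=-3592403.1023 m, N=-12244845.8071 m

start: φ=-73.315535°, λ=-162.270755°, h=0.000 m
→ merc (R=6378206.4, λ₀=-130.0°): E=-3592403.1023, N=-12244845.8071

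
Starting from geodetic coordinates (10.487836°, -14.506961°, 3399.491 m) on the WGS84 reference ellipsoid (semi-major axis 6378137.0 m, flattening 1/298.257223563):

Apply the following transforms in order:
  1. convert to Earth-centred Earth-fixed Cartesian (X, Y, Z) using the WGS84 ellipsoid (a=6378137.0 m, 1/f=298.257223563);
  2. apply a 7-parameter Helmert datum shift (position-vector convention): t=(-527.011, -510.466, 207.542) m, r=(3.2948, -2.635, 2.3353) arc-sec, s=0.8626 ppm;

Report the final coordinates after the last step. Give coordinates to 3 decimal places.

start: φ=10.487836°, λ=-14.506961°, h=3399.491 m
→ ECEF (a=6378137.000, f=1/298.257223563): X=6075535.2577, Y=-1572027.7764, Z=1153966.3035
→ Helmert 7p (PV): X=6075016.5440, Y=-1572489.2451, Z=1154227.3440

X=6075016.544 m, Y=-1572489.245 m, Z=1154227.344 m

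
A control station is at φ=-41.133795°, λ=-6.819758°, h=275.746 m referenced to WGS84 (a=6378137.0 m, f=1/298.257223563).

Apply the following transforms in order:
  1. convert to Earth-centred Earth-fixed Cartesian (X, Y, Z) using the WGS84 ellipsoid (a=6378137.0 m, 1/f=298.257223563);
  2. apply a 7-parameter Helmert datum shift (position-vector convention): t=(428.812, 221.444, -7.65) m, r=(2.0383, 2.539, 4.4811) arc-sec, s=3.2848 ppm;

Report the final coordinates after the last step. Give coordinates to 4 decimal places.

X=4777403.0890 m, Y=-570928.6796 m, Z=-4173892.9586 m

start: φ=-41.133795°, λ=-6.819758°, h=275.746 m
→ ECEF (a=6378137.000, f=1/298.257223563): X=4776997.5514, Y=-571293.2731, Z=-4173807.1507
→ Helmert 7p (PV): X=4777403.0890, Y=-570928.6796, Z=-4173892.9586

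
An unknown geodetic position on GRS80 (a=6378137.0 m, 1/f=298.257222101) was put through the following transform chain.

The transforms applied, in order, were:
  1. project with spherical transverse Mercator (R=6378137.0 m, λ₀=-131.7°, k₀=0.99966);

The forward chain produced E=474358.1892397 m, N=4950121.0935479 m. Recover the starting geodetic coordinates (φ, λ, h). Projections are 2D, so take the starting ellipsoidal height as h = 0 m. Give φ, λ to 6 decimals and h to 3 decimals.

start: E=474358.1892, N=4950121.0935 m
→ tm⁻¹: φ=44.32765300°, λ=-125.74140600°

φ=44.327653°, λ=-125.741406°, h=0.000 m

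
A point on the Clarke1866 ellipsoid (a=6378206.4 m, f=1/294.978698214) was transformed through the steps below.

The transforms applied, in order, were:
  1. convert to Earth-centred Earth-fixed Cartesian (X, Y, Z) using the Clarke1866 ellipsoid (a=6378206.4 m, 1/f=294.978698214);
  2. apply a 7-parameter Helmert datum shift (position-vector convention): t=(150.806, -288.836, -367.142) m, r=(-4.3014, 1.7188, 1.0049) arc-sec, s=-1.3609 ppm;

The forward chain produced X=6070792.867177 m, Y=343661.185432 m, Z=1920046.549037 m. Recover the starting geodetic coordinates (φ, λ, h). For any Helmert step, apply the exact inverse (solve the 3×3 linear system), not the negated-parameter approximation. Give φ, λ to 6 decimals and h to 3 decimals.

start: X=6070792.8672, Y=343661.1854, Z=1920046.5490 m
→ Helmert⁻¹: X=6070635.9948, Y=343880.8649, Z=1920474.0622
→ geod (Bowring, a=6378206.400): φ=17.64070000°, λ=3.24214600°, h=212.6550 m

φ=17.640700°, λ=3.242146°, h=212.655 m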